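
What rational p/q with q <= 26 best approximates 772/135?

143/25

Expand x = 772/135 as a continued fraction with the Euclidean algorithm:
  772 = 5*135 + 97, so a_0 = 5.
  135 = 1*97 + 38, so a_1 = 1.
  97 = 2*38 + 21, so a_2 = 2.
  38 = 1*21 + 17, so a_3 = 1.
  21 = 1*17 + 4, so a_4 = 1.
  17 = 4*4 + 1, so a_5 = 4.
  4 = 4*1 + 0, so a_6 = 4.
so x = [5; 1, 2, 1, 1, 4, 4].
Convergents (p_i = a_i*p_{i-1} + p_{i-2}, q_i = a_i*q_{i-1} + q_{i-2} with p_{-2}=0, p_{-1}=1, q_{-2}=1, q_{-1}=0), until the denominator exceeds 26:
  i=0: a_0=5, p_0 = 5*1 + 0 = 5, q_0 = 5*0 + 1 = 1.
  i=1: a_1=1, p_1 = 1*5 + 1 = 6, q_1 = 1*1 + 0 = 1.
  i=2: a_2=2, p_2 = 2*6 + 5 = 17, q_2 = 2*1 + 1 = 3.
  i=3: a_3=1, p_3 = 1*17 + 6 = 23, q_3 = 1*3 + 1 = 4.
  i=4: a_4=1, p_4 = 1*23 + 17 = 40, q_4 = 1*4 + 3 = 7.
  i=5: a_5=4, p_5 = 4*40 + 23 = 183, q_5 = 4*7 + 4 = 32.
q_5 = 32 > 26, so the last convergent with denominator <= 26 is p_4/q_4 = 40/7.
The closest fraction with denominator <= 26 is either p_4/q_4 or the intermediate fraction (k*p_4 + p_3)/(k*q_4 + q_3) with the largest k >= 1 whose denominator stays <= 26; these approach x as k grows, and every other convergent or intermediate fraction in range is farther away.
Largest k: floor((26 - q_3)/q_4) = floor((26 - 4)/7) = 3.
That gives (3*40 + 23)/(3*7 + 4) = 143/25.
Compare the errors: |x - 40/7| = |772*7 - 40*135|/(135*7) = 4/945, and |x - 143/25| = |772*25 - 143*135|/(135*25) = 5/3375.
Cross-multiplying, 5*945 = 4725 < 13500 = 4*3375, so 5/3375 is smaller: the intermediate fraction 143/25 is closer to x than 40/7.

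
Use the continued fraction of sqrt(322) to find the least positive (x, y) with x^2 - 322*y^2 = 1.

First expand sqrt(322) as a continued fraction. With x_i = (sqrt(322) + m_i)/d_i and (m_0, d_0) = (0, 1): a_0 = floor(sqrt(322)) = 17, since 17^2 = 289 <= 322 < 324 = 18^2.
Iterate m_{i+1} = d_i*a_i - m_i, d_{i+1} = (322 - m_{i+1}^2)/d_i, a_{i+1} = floor((a_0 + m_{i+1})/d_{i+1}):
  m_1 = 1*17 - 0 = 17, d_1 = (322 - 17^2)/1 = 33/1 = 33, a_1 = floor((17 + 17)/33) = 1.
  m_2 = 33*1 - 17 = 16, d_2 = (322 - 16^2)/33 = 66/33 = 2, a_2 = floor((17 + 16)/2) = 16.
  m_3 = 2*16 - 16 = 16, d_3 = (322 - 16^2)/2 = 66/2 = 33, a_3 = floor((17 + 16)/33) = 1.
  m_4 = 33*1 - 16 = 17, d_4 = (322 - 17^2)/33 = 33/33 = 1, a_4 = floor((17 + 17)/1) = 34.
  m_5 = 1*34 - 17 = 17, d_5 = (322 - 17^2)/1 = 33/1 = 33: (m_5, d_5) = (m_1, d_1) = (17, 33), so from here the quotients repeat a_1, ..., a_4; the period length is 4.
So sqrt(322) = [17; (1, 16, 1, 34)] with period length k = 4.
k is even, so the fundamental solution of x^2 - 322y^2 = 1 is (p_{k-1}, q_{k-1}) = (p_3, q_3); compute convergents through index 3.
Convergents (p_i = a_i*p_{i-1} + p_{i-2}, q_i = a_i*q_{i-1} + q_{i-2} with p_{-2}=0, p_{-1}=1, q_{-2}=1, q_{-1}=0):
  i=0: a_0=17, p_0 = 17*1 + 0 = 17, q_0 = 17*0 + 1 = 1.
  i=1: a_1=1, p_1 = 1*17 + 1 = 18, q_1 = 1*1 + 0 = 1.
  i=2: a_2=16, p_2 = 16*18 + 17 = 305, q_2 = 16*1 + 1 = 17.
  i=3: a_3=1, p_3 = 1*305 + 18 = 323, q_3 = 1*17 + 1 = 18.
Check: 323^2 - 322*18^2 = 104329 - 104328 = 1, so (x, y) = (323, 18) solves the equation, and by the theorem it is the least positive solution.

(x, y) = (323, 18)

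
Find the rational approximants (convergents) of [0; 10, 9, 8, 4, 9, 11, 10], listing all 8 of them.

0/1, 1/10, 9/91, 73/738, 301/3043, 2782/28125, 30903/312418, 311812/3152305

Using the convergent recurrence p_i = a_i*p_{i-1} + p_{i-2}, q_i = a_i*q_{i-1} + q_{i-2} with p_{-2}=0, p_{-1}=1, q_{-2}=1, q_{-1}=0:
  i=0: a_0=0, p_0 = 0*1 + 0 = 0, q_0 = 0*0 + 1 = 1.
  i=1: a_1=10, p_1 = 10*0 + 1 = 1, q_1 = 10*1 + 0 = 10.
  i=2: a_2=9, p_2 = 9*1 + 0 = 9, q_2 = 9*10 + 1 = 91.
  i=3: a_3=8, p_3 = 8*9 + 1 = 73, q_3 = 8*91 + 10 = 738.
  i=4: a_4=4, p_4 = 4*73 + 9 = 301, q_4 = 4*738 + 91 = 3043.
  i=5: a_5=9, p_5 = 9*301 + 73 = 2782, q_5 = 9*3043 + 738 = 28125.
  i=6: a_6=11, p_6 = 11*2782 + 301 = 30903, q_6 = 11*28125 + 3043 = 312418.
  i=7: a_7=10, p_7 = 10*30903 + 2782 = 311812, q_7 = 10*312418 + 28125 = 3152305.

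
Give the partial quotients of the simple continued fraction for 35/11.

[3; 5, 2]

Run the Euclidean algorithm on 35 and 11; the successive quotients are the partial quotients a_0, a_1, ... (each step inverts the fractional part left over by the previous one):
  35 = 3*11 + 2, so a_0 = 3.
  11 = 5*2 + 1, so a_1 = 5.
  2 = 2*1 + 0, so a_2 = 2.
The remainder reaches 0 after 3 divisions, so the expansion has 3 partial quotients, read off in order.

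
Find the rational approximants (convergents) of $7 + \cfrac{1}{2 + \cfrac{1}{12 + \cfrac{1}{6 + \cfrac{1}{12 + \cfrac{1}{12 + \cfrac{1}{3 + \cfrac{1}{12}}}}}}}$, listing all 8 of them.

Using the convergent recurrence p_i = a_i*p_{i-1} + p_{i-2}, q_i = a_i*q_{i-1} + q_{i-2} with p_{-2}=0, p_{-1}=1, q_{-2}=1, q_{-1}=0:
  i=0: a_0=7, p_0 = 7*1 + 0 = 7, q_0 = 7*0 + 1 = 1.
  i=1: a_1=2, p_1 = 2*7 + 1 = 15, q_1 = 2*1 + 0 = 2.
  i=2: a_2=12, p_2 = 12*15 + 7 = 187, q_2 = 12*2 + 1 = 25.
  i=3: a_3=6, p_3 = 6*187 + 15 = 1137, q_3 = 6*25 + 2 = 152.
  i=4: a_4=12, p_4 = 12*1137 + 187 = 13831, q_4 = 12*152 + 25 = 1849.
  i=5: a_5=12, p_5 = 12*13831 + 1137 = 167109, q_5 = 12*1849 + 152 = 22340.
  i=6: a_6=3, p_6 = 3*167109 + 13831 = 515158, q_6 = 3*22340 + 1849 = 68869.
  i=7: a_7=12, p_7 = 12*515158 + 167109 = 6349005, q_7 = 12*68869 + 22340 = 848768.

7/1, 15/2, 187/25, 1137/152, 13831/1849, 167109/22340, 515158/68869, 6349005/848768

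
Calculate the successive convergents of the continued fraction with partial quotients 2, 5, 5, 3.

Using the convergent recurrence p_i = a_i*p_{i-1} + p_{i-2}, q_i = a_i*q_{i-1} + q_{i-2} with p_{-2}=0, p_{-1}=1, q_{-2}=1, q_{-1}=0:
  i=0: a_0=2, p_0 = 2*1 + 0 = 2, q_0 = 2*0 + 1 = 1.
  i=1: a_1=5, p_1 = 5*2 + 1 = 11, q_1 = 5*1 + 0 = 5.
  i=2: a_2=5, p_2 = 5*11 + 2 = 57, q_2 = 5*5 + 1 = 26.
  i=3: a_3=3, p_3 = 3*57 + 11 = 182, q_3 = 3*26 + 5 = 83.

2/1, 11/5, 57/26, 182/83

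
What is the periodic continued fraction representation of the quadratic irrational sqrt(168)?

Write x_i = (sqrt(168) + m_i)/d_i with (m_0, d_0) = (0, 1). a_0 = floor(sqrt(168)) = 12, since 12^2 = 144 <= 168 < 169 = 13^2.
Iterate m_{i+1} = d_i*a_i - m_i, d_{i+1} = (168 - m_{i+1}^2)/d_i, a_{i+1} = floor((a_0 + m_{i+1})/d_{i+1}):
  m_1 = 1*12 - 0 = 12, d_1 = (168 - 12^2)/1 = 24/1 = 24, a_1 = floor((12 + 12)/24) = 1.
  m_2 = 24*1 - 12 = 12, d_2 = (168 - 12^2)/24 = 24/24 = 1, a_2 = floor((12 + 12)/1) = 24.
  m_3 = 1*24 - 12 = 12, d_3 = (168 - 12^2)/1 = 24/1 = 24: (m_3, d_3) = (m_1, d_1) = (12, 24), so from here the quotients repeat a_1, a_2; the period length is 2.
Hence the expansion of sqrt(168) is a_0 = 12 followed by the repeating block 1, 24 (period 2).

[12; (1, 24)]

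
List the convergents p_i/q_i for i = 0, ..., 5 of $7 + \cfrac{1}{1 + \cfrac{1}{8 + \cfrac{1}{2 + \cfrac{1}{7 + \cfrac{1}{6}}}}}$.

7/1, 8/1, 71/9, 150/19, 1121/142, 6876/871

Using the convergent recurrence p_i = a_i*p_{i-1} + p_{i-2}, q_i = a_i*q_{i-1} + q_{i-2} with p_{-2}=0, p_{-1}=1, q_{-2}=1, q_{-1}=0:
  i=0: a_0=7, p_0 = 7*1 + 0 = 7, q_0 = 7*0 + 1 = 1.
  i=1: a_1=1, p_1 = 1*7 + 1 = 8, q_1 = 1*1 + 0 = 1.
  i=2: a_2=8, p_2 = 8*8 + 7 = 71, q_2 = 8*1 + 1 = 9.
  i=3: a_3=2, p_3 = 2*71 + 8 = 150, q_3 = 2*9 + 1 = 19.
  i=4: a_4=7, p_4 = 7*150 + 71 = 1121, q_4 = 7*19 + 9 = 142.
  i=5: a_5=6, p_5 = 6*1121 + 150 = 6876, q_5 = 6*142 + 19 = 871.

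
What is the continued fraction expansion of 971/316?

[3; 13, 1, 2, 1, 5]

Run the Euclidean algorithm on 971 and 316; the successive quotients are the partial quotients a_0, a_1, ... (each step inverts the fractional part left over by the previous one):
  971 = 3*316 + 23, so a_0 = 3.
  316 = 13*23 + 17, so a_1 = 13.
  23 = 1*17 + 6, so a_2 = 1.
  17 = 2*6 + 5, so a_3 = 2.
  6 = 1*5 + 1, so a_4 = 1.
  5 = 5*1 + 0, so a_5 = 5.
The remainder reaches 0 after 6 divisions, so the expansion has 6 partial quotients, read off in order.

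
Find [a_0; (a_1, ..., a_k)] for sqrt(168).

[12; (1, 24)]

Write x_i = (sqrt(168) + m_i)/d_i with (m_0, d_0) = (0, 1). a_0 = floor(sqrt(168)) = 12, since 12^2 = 144 <= 168 < 169 = 13^2.
Iterate m_{i+1} = d_i*a_i - m_i, d_{i+1} = (168 - m_{i+1}^2)/d_i, a_{i+1} = floor((a_0 + m_{i+1})/d_{i+1}):
  m_1 = 1*12 - 0 = 12, d_1 = (168 - 12^2)/1 = 24/1 = 24, a_1 = floor((12 + 12)/24) = 1.
  m_2 = 24*1 - 12 = 12, d_2 = (168 - 12^2)/24 = 24/24 = 1, a_2 = floor((12 + 12)/1) = 24.
  m_3 = 1*24 - 12 = 12, d_3 = (168 - 12^2)/1 = 24/1 = 24: (m_3, d_3) = (m_1, d_1) = (12, 24), so from here the quotients repeat a_1, a_2; the period length is 2.
Hence the expansion of sqrt(168) is a_0 = 12 followed by the repeating block 1, 24 (period 2).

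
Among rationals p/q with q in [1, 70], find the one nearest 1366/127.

Expand x = 1366/127 as a continued fraction with the Euclidean algorithm:
  1366 = 10*127 + 96, so a_0 = 10.
  127 = 1*96 + 31, so a_1 = 1.
  96 = 3*31 + 3, so a_2 = 3.
  31 = 10*3 + 1, so a_3 = 10.
  3 = 3*1 + 0, so a_4 = 3.
so x = [10; 1, 3, 10, 3].
Convergents (p_i = a_i*p_{i-1} + p_{i-2}, q_i = a_i*q_{i-1} + q_{i-2} with p_{-2}=0, p_{-1}=1, q_{-2}=1, q_{-1}=0), until the denominator exceeds 70:
  i=0: a_0=10, p_0 = 10*1 + 0 = 10, q_0 = 10*0 + 1 = 1.
  i=1: a_1=1, p_1 = 1*10 + 1 = 11, q_1 = 1*1 + 0 = 1.
  i=2: a_2=3, p_2 = 3*11 + 10 = 43, q_2 = 3*1 + 1 = 4.
  i=3: a_3=10, p_3 = 10*43 + 11 = 441, q_3 = 10*4 + 1 = 41.
  i=4: a_4=3, p_4 = 3*441 + 43 = 1366, q_4 = 3*41 + 4 = 127.
q_4 = 127 > 70, so the last convergent with denominator <= 70 is p_3/q_3 = 441/41.
The closest fraction with denominator <= 70 is either p_3/q_3 or the intermediate fraction (k*p_3 + p_2)/(k*q_3 + q_2) with the largest k >= 1 whose denominator stays <= 70; these approach x as k grows, and every other convergent or intermediate fraction in range is farther away.
Largest k: floor((70 - q_2)/q_3) = floor((70 - 4)/41) = 1.
That gives (1*441 + 43)/(1*41 + 4) = 484/45.
Compare the errors: |x - 441/41| = |1366*41 - 441*127|/(127*41) = 1/5207, and |x - 484/45| = |1366*45 - 484*127|/(127*45) = 2/5715.
Cross-multiplying, 1*5715 = 5715 < 10414 = 2*5207, so 1/5207 is smaller: the convergent 441/41 is closer to x than 484/45.

441/41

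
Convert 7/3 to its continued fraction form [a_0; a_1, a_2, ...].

Run the Euclidean algorithm on 7 and 3; the successive quotients are the partial quotients a_0, a_1, ... (each step inverts the fractional part left over by the previous one):
  7 = 2*3 + 1, so a_0 = 2.
  3 = 3*1 + 0, so a_1 = 3.
The remainder reaches 0 after 2 divisions, so the expansion has 2 partial quotients, read off in order.

[2; 3]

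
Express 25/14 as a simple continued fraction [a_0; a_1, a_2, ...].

Run the Euclidean algorithm on 25 and 14; the successive quotients are the partial quotients a_0, a_1, ... (each step inverts the fractional part left over by the previous one):
  25 = 1*14 + 11, so a_0 = 1.
  14 = 1*11 + 3, so a_1 = 1.
  11 = 3*3 + 2, so a_2 = 3.
  3 = 1*2 + 1, so a_3 = 1.
  2 = 2*1 + 0, so a_4 = 2.
The remainder reaches 0 after 5 divisions, so the expansion has 5 partial quotients, read off in order.

[1; 1, 3, 1, 2]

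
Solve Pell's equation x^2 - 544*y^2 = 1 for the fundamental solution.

First expand sqrt(544) as a continued fraction. With x_i = (sqrt(544) + m_i)/d_i and (m_0, d_0) = (0, 1): a_0 = floor(sqrt(544)) = 23, since 23^2 = 529 <= 544 < 576 = 24^2.
Iterate m_{i+1} = d_i*a_i - m_i, d_{i+1} = (544 - m_{i+1}^2)/d_i, a_{i+1} = floor((a_0 + m_{i+1})/d_{i+1}):
  m_1 = 1*23 - 0 = 23, d_1 = (544 - 23^2)/1 = 15/1 = 15, a_1 = floor((23 + 23)/15) = 3.
  m_2 = 15*3 - 23 = 22, d_2 = (544 - 22^2)/15 = 60/15 = 4, a_2 = floor((23 + 22)/4) = 11.
  m_3 = 4*11 - 22 = 22, d_3 = (544 - 22^2)/4 = 60/4 = 15, a_3 = floor((23 + 22)/15) = 3.
  m_4 = 15*3 - 22 = 23, d_4 = (544 - 23^2)/15 = 15/15 = 1, a_4 = floor((23 + 23)/1) = 46.
  m_5 = 1*46 - 23 = 23, d_5 = (544 - 23^2)/1 = 15/1 = 15: (m_5, d_5) = (m_1, d_1) = (23, 15), so from here the quotients repeat a_1, ..., a_4; the period length is 4.
So sqrt(544) = [23; (3, 11, 3, 46)] with period length k = 4.
k is even, so the fundamental solution of x^2 - 544y^2 = 1 is (p_{k-1}, q_{k-1}) = (p_3, q_3); compute convergents through index 3.
Convergents (p_i = a_i*p_{i-1} + p_{i-2}, q_i = a_i*q_{i-1} + q_{i-2} with p_{-2}=0, p_{-1}=1, q_{-2}=1, q_{-1}=0):
  i=0: a_0=23, p_0 = 23*1 + 0 = 23, q_0 = 23*0 + 1 = 1.
  i=1: a_1=3, p_1 = 3*23 + 1 = 70, q_1 = 3*1 + 0 = 3.
  i=2: a_2=11, p_2 = 11*70 + 23 = 793, q_2 = 11*3 + 1 = 34.
  i=3: a_3=3, p_3 = 3*793 + 70 = 2449, q_3 = 3*34 + 3 = 105.
Check: 2449^2 - 544*105^2 = 5997601 - 5997600 = 1, so (x, y) = (2449, 105) solves the equation, and by the theorem it is the least positive solution.

(x, y) = (2449, 105)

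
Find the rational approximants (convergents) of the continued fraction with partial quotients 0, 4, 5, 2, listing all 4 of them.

Using the convergent recurrence p_i = a_i*p_{i-1} + p_{i-2}, q_i = a_i*q_{i-1} + q_{i-2} with p_{-2}=0, p_{-1}=1, q_{-2}=1, q_{-1}=0:
  i=0: a_0=0, p_0 = 0*1 + 0 = 0, q_0 = 0*0 + 1 = 1.
  i=1: a_1=4, p_1 = 4*0 + 1 = 1, q_1 = 4*1 + 0 = 4.
  i=2: a_2=5, p_2 = 5*1 + 0 = 5, q_2 = 5*4 + 1 = 21.
  i=3: a_3=2, p_3 = 2*5 + 1 = 11, q_3 = 2*21 + 4 = 46.

0/1, 1/4, 5/21, 11/46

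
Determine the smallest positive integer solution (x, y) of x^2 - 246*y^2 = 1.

First expand sqrt(246) as a continued fraction. With x_i = (sqrt(246) + m_i)/d_i and (m_0, d_0) = (0, 1): a_0 = floor(sqrt(246)) = 15, since 15^2 = 225 <= 246 < 256 = 16^2.
Iterate m_{i+1} = d_i*a_i - m_i, d_{i+1} = (246 - m_{i+1}^2)/d_i, a_{i+1} = floor((a_0 + m_{i+1})/d_{i+1}):
  m_1 = 1*15 - 0 = 15, d_1 = (246 - 15^2)/1 = 21/1 = 21, a_1 = floor((15 + 15)/21) = 1.
  m_2 = 21*1 - 15 = 6, d_2 = (246 - 6^2)/21 = 210/21 = 10, a_2 = floor((15 + 6)/10) = 2.
  m_3 = 10*2 - 6 = 14, d_3 = (246 - 14^2)/10 = 50/10 = 5, a_3 = floor((15 + 14)/5) = 5.
  m_4 = 5*5 - 14 = 11, d_4 = (246 - 11^2)/5 = 125/5 = 25, a_4 = floor((15 + 11)/25) = 1.
  m_5 = 25*1 - 11 = 14, d_5 = (246 - 14^2)/25 = 50/25 = 2, a_5 = floor((15 + 14)/2) = 14.
  m_6 = 2*14 - 14 = 14, d_6 = (246 - 14^2)/2 = 50/2 = 25, a_6 = floor((15 + 14)/25) = 1.
  m_7 = 25*1 - 14 = 11, d_7 = (246 - 11^2)/25 = 125/25 = 5, a_7 = floor((15 + 11)/5) = 5.
  m_8 = 5*5 - 11 = 14, d_8 = (246 - 14^2)/5 = 50/5 = 10, a_8 = floor((15 + 14)/10) = 2.
  m_9 = 10*2 - 14 = 6, d_9 = (246 - 6^2)/10 = 210/10 = 21, a_9 = floor((15 + 6)/21) = 1.
  m_10 = 21*1 - 6 = 15, d_10 = (246 - 15^2)/21 = 21/21 = 1, a_10 = floor((15 + 15)/1) = 30.
  m_11 = 1*30 - 15 = 15, d_11 = (246 - 15^2)/1 = 21/1 = 21: (m_11, d_11) = (m_1, d_1) = (15, 21), so from here the quotients repeat a_1, ..., a_10; the period length is 10.
So sqrt(246) = [15; (1, 2, 5, 1, 14, 1, 5, 2, 1, 30)] with period length k = 10.
k is even, so the fundamental solution of x^2 - 246y^2 = 1 is (p_{k-1}, q_{k-1}) = (p_9, q_9); compute convergents through index 9.
Convergents (p_i = a_i*p_{i-1} + p_{i-2}, q_i = a_i*q_{i-1} + q_{i-2} with p_{-2}=0, p_{-1}=1, q_{-2}=1, q_{-1}=0):
  i=0: a_0=15, p_0 = 15*1 + 0 = 15, q_0 = 15*0 + 1 = 1.
  i=1: a_1=1, p_1 = 1*15 + 1 = 16, q_1 = 1*1 + 0 = 1.
  i=2: a_2=2, p_2 = 2*16 + 15 = 47, q_2 = 2*1 + 1 = 3.
  i=3: a_3=5, p_3 = 5*47 + 16 = 251, q_3 = 5*3 + 1 = 16.
  i=4: a_4=1, p_4 = 1*251 + 47 = 298, q_4 = 1*16 + 3 = 19.
  i=5: a_5=14, p_5 = 14*298 + 251 = 4423, q_5 = 14*19 + 16 = 282.
  i=6: a_6=1, p_6 = 1*4423 + 298 = 4721, q_6 = 1*282 + 19 = 301.
  i=7: a_7=5, p_7 = 5*4721 + 4423 = 28028, q_7 = 5*301 + 282 = 1787.
  i=8: a_8=2, p_8 = 2*28028 + 4721 = 60777, q_8 = 2*1787 + 301 = 3875.
  i=9: a_9=1, p_9 = 1*60777 + 28028 = 88805, q_9 = 1*3875 + 1787 = 5662.
Check: 88805^2 - 246*5662^2 = 7886328025 - 7886328024 = 1, so (x, y) = (88805, 5662) solves the equation, and by the theorem it is the least positive solution.

(x, y) = (88805, 5662)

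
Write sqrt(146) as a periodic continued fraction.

[12; (12, 24)]

Write x_i = (sqrt(146) + m_i)/d_i with (m_0, d_0) = (0, 1). a_0 = floor(sqrt(146)) = 12, since 12^2 = 144 <= 146 < 169 = 13^2.
Iterate m_{i+1} = d_i*a_i - m_i, d_{i+1} = (146 - m_{i+1}^2)/d_i, a_{i+1} = floor((a_0 + m_{i+1})/d_{i+1}):
  m_1 = 1*12 - 0 = 12, d_1 = (146 - 12^2)/1 = 2/1 = 2, a_1 = floor((12 + 12)/2) = 12.
  m_2 = 2*12 - 12 = 12, d_2 = (146 - 12^2)/2 = 2/2 = 1, a_2 = floor((12 + 12)/1) = 24.
  m_3 = 1*24 - 12 = 12, d_3 = (146 - 12^2)/1 = 2/1 = 2: (m_3, d_3) = (m_1, d_1) = (12, 2), so from here the quotients repeat a_1, a_2; the period length is 2.
Hence the expansion of sqrt(146) is a_0 = 12 followed by the repeating block 12, 24 (period 2).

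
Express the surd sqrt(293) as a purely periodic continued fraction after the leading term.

Write x_i = (sqrt(293) + m_i)/d_i with (m_0, d_0) = (0, 1). a_0 = floor(sqrt(293)) = 17, since 17^2 = 289 <= 293 < 324 = 18^2.
Iterate m_{i+1} = d_i*a_i - m_i, d_{i+1} = (293 - m_{i+1}^2)/d_i, a_{i+1} = floor((a_0 + m_{i+1})/d_{i+1}):
  m_1 = 1*17 - 0 = 17, d_1 = (293 - 17^2)/1 = 4/1 = 4, a_1 = floor((17 + 17)/4) = 8.
  m_2 = 4*8 - 17 = 15, d_2 = (293 - 15^2)/4 = 68/4 = 17, a_2 = floor((17 + 15)/17) = 1.
  m_3 = 17*1 - 15 = 2, d_3 = (293 - 2^2)/17 = 289/17 = 17, a_3 = floor((17 + 2)/17) = 1.
  m_4 = 17*1 - 2 = 15, d_4 = (293 - 15^2)/17 = 68/17 = 4, a_4 = floor((17 + 15)/4) = 8.
  m_5 = 4*8 - 15 = 17, d_5 = (293 - 17^2)/4 = 4/4 = 1, a_5 = floor((17 + 17)/1) = 34.
  m_6 = 1*34 - 17 = 17, d_6 = (293 - 17^2)/1 = 4/1 = 4: (m_6, d_6) = (m_1, d_1) = (17, 4), so from here the quotients repeat a_1, ..., a_5; the period length is 5.
Hence the expansion of sqrt(293) is a_0 = 17 followed by the repeating block 8, 1, 1, 8, 34 (period 5).

[17; (8, 1, 1, 8, 34)]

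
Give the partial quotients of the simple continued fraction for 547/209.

Run the Euclidean algorithm on 547 and 209; the successive quotients are the partial quotients a_0, a_1, ... (each step inverts the fractional part left over by the previous one):
  547 = 2*209 + 129, so a_0 = 2.
  209 = 1*129 + 80, so a_1 = 1.
  129 = 1*80 + 49, so a_2 = 1.
  80 = 1*49 + 31, so a_3 = 1.
  49 = 1*31 + 18, so a_4 = 1.
  31 = 1*18 + 13, so a_5 = 1.
  18 = 1*13 + 5, so a_6 = 1.
  13 = 2*5 + 3, so a_7 = 2.
  5 = 1*3 + 2, so a_8 = 1.
  3 = 1*2 + 1, so a_9 = 1.
  2 = 2*1 + 0, so a_10 = 2.
The remainder reaches 0 after 11 divisions, so the expansion has 11 partial quotients, read off in order.

[2; 1, 1, 1, 1, 1, 1, 2, 1, 1, 2]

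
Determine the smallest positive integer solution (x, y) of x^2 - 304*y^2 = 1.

First expand sqrt(304) as a continued fraction. With x_i = (sqrt(304) + m_i)/d_i and (m_0, d_0) = (0, 1): a_0 = floor(sqrt(304)) = 17, since 17^2 = 289 <= 304 < 324 = 18^2.
Iterate m_{i+1} = d_i*a_i - m_i, d_{i+1} = (304 - m_{i+1}^2)/d_i, a_{i+1} = floor((a_0 + m_{i+1})/d_{i+1}):
  m_1 = 1*17 - 0 = 17, d_1 = (304 - 17^2)/1 = 15/1 = 15, a_1 = floor((17 + 17)/15) = 2.
  m_2 = 15*2 - 17 = 13, d_2 = (304 - 13^2)/15 = 135/15 = 9, a_2 = floor((17 + 13)/9) = 3.
  m_3 = 9*3 - 13 = 14, d_3 = (304 - 14^2)/9 = 108/9 = 12, a_3 = floor((17 + 14)/12) = 2.
  m_4 = 12*2 - 14 = 10, d_4 = (304 - 10^2)/12 = 204/12 = 17, a_4 = floor((17 + 10)/17) = 1.
  m_5 = 17*1 - 10 = 7, d_5 = (304 - 7^2)/17 = 255/17 = 15, a_5 = floor((17 + 7)/15) = 1.
  m_6 = 15*1 - 7 = 8, d_6 = (304 - 8^2)/15 = 240/15 = 16, a_6 = floor((17 + 8)/16) = 1.
  m_7 = 16*1 - 8 = 8, d_7 = (304 - 8^2)/16 = 240/16 = 15, a_7 = floor((17 + 8)/15) = 1.
  m_8 = 15*1 - 8 = 7, d_8 = (304 - 7^2)/15 = 255/15 = 17, a_8 = floor((17 + 7)/17) = 1.
  m_9 = 17*1 - 7 = 10, d_9 = (304 - 10^2)/17 = 204/17 = 12, a_9 = floor((17 + 10)/12) = 2.
  m_10 = 12*2 - 10 = 14, d_10 = (304 - 14^2)/12 = 108/12 = 9, a_10 = floor((17 + 14)/9) = 3.
  m_11 = 9*3 - 14 = 13, d_11 = (304 - 13^2)/9 = 135/9 = 15, a_11 = floor((17 + 13)/15) = 2.
  m_12 = 15*2 - 13 = 17, d_12 = (304 - 17^2)/15 = 15/15 = 1, a_12 = floor((17 + 17)/1) = 34.
  m_13 = 1*34 - 17 = 17, d_13 = (304 - 17^2)/1 = 15/1 = 15: (m_13, d_13) = (m_1, d_1) = (17, 15), so from here the quotients repeat a_1, ..., a_12; the period length is 12.
So sqrt(304) = [17; (2, 3, 2, 1, 1, 1, 1, 1, 2, 3, 2, 34)] with period length k = 12.
k is even, so the fundamental solution of x^2 - 304y^2 = 1 is (p_{k-1}, q_{k-1}) = (p_11, q_11); compute convergents through index 11.
Convergents (p_i = a_i*p_{i-1} + p_{i-2}, q_i = a_i*q_{i-1} + q_{i-2} with p_{-2}=0, p_{-1}=1, q_{-2}=1, q_{-1}=0):
  i=0: a_0=17, p_0 = 17*1 + 0 = 17, q_0 = 17*0 + 1 = 1.
  i=1: a_1=2, p_1 = 2*17 + 1 = 35, q_1 = 2*1 + 0 = 2.
  i=2: a_2=3, p_2 = 3*35 + 17 = 122, q_2 = 3*2 + 1 = 7.
  i=3: a_3=2, p_3 = 2*122 + 35 = 279, q_3 = 2*7 + 2 = 16.
  i=4: a_4=1, p_4 = 1*279 + 122 = 401, q_4 = 1*16 + 7 = 23.
  i=5: a_5=1, p_5 = 1*401 + 279 = 680, q_5 = 1*23 + 16 = 39.
  i=6: a_6=1, p_6 = 1*680 + 401 = 1081, q_6 = 1*39 + 23 = 62.
  i=7: a_7=1, p_7 = 1*1081 + 680 = 1761, q_7 = 1*62 + 39 = 101.
  i=8: a_8=1, p_8 = 1*1761 + 1081 = 2842, q_8 = 1*101 + 62 = 163.
  i=9: a_9=2, p_9 = 2*2842 + 1761 = 7445, q_9 = 2*163 + 101 = 427.
  i=10: a_10=3, p_10 = 3*7445 + 2842 = 25177, q_10 = 3*427 + 163 = 1444.
  i=11: a_11=2, p_11 = 2*25177 + 7445 = 57799, q_11 = 2*1444 + 427 = 3315.
Check: 57799^2 - 304*3315^2 = 3340724401 - 3340724400 = 1, so (x, y) = (57799, 3315) solves the equation, and by the theorem it is the least positive solution.

(x, y) = (57799, 3315)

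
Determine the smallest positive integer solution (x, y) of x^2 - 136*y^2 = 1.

First expand sqrt(136) as a continued fraction. With x_i = (sqrt(136) + m_i)/d_i and (m_0, d_0) = (0, 1): a_0 = floor(sqrt(136)) = 11, since 11^2 = 121 <= 136 < 144 = 12^2.
Iterate m_{i+1} = d_i*a_i - m_i, d_{i+1} = (136 - m_{i+1}^2)/d_i, a_{i+1} = floor((a_0 + m_{i+1})/d_{i+1}):
  m_1 = 1*11 - 0 = 11, d_1 = (136 - 11^2)/1 = 15/1 = 15, a_1 = floor((11 + 11)/15) = 1.
  m_2 = 15*1 - 11 = 4, d_2 = (136 - 4^2)/15 = 120/15 = 8, a_2 = floor((11 + 4)/8) = 1.
  m_3 = 8*1 - 4 = 4, d_3 = (136 - 4^2)/8 = 120/8 = 15, a_3 = floor((11 + 4)/15) = 1.
  m_4 = 15*1 - 4 = 11, d_4 = (136 - 11^2)/15 = 15/15 = 1, a_4 = floor((11 + 11)/1) = 22.
  m_5 = 1*22 - 11 = 11, d_5 = (136 - 11^2)/1 = 15/1 = 15: (m_5, d_5) = (m_1, d_1) = (11, 15), so from here the quotients repeat a_1, ..., a_4; the period length is 4.
So sqrt(136) = [11; (1, 1, 1, 22)] with period length k = 4.
k is even, so the fundamental solution of x^2 - 136y^2 = 1 is (p_{k-1}, q_{k-1}) = (p_3, q_3); compute convergents through index 3.
Convergents (p_i = a_i*p_{i-1} + p_{i-2}, q_i = a_i*q_{i-1} + q_{i-2} with p_{-2}=0, p_{-1}=1, q_{-2}=1, q_{-1}=0):
  i=0: a_0=11, p_0 = 11*1 + 0 = 11, q_0 = 11*0 + 1 = 1.
  i=1: a_1=1, p_1 = 1*11 + 1 = 12, q_1 = 1*1 + 0 = 1.
  i=2: a_2=1, p_2 = 1*12 + 11 = 23, q_2 = 1*1 + 1 = 2.
  i=3: a_3=1, p_3 = 1*23 + 12 = 35, q_3 = 1*2 + 1 = 3.
Check: 35^2 - 136*3^2 = 1225 - 1224 = 1, so (x, y) = (35, 3) solves the equation, and by the theorem it is the least positive solution.

(x, y) = (35, 3)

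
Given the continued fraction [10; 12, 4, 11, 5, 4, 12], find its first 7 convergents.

Using the convergent recurrence p_i = a_i*p_{i-1} + p_{i-2}, q_i = a_i*q_{i-1} + q_{i-2} with p_{-2}=0, p_{-1}=1, q_{-2}=1, q_{-1}=0:
  i=0: a_0=10, p_0 = 10*1 + 0 = 10, q_0 = 10*0 + 1 = 1.
  i=1: a_1=12, p_1 = 12*10 + 1 = 121, q_1 = 12*1 + 0 = 12.
  i=2: a_2=4, p_2 = 4*121 + 10 = 494, q_2 = 4*12 + 1 = 49.
  i=3: a_3=11, p_3 = 11*494 + 121 = 5555, q_3 = 11*49 + 12 = 551.
  i=4: a_4=5, p_4 = 5*5555 + 494 = 28269, q_4 = 5*551 + 49 = 2804.
  i=5: a_5=4, p_5 = 4*28269 + 5555 = 118631, q_5 = 4*2804 + 551 = 11767.
  i=6: a_6=12, p_6 = 12*118631 + 28269 = 1451841, q_6 = 12*11767 + 2804 = 144008.

10/1, 121/12, 494/49, 5555/551, 28269/2804, 118631/11767, 1451841/144008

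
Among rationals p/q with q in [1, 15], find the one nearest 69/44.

11/7

Expand x = 69/44 as a continued fraction with the Euclidean algorithm:
  69 = 1*44 + 25, so a_0 = 1.
  44 = 1*25 + 19, so a_1 = 1.
  25 = 1*19 + 6, so a_2 = 1.
  19 = 3*6 + 1, so a_3 = 3.
  6 = 6*1 + 0, so a_4 = 6.
so x = [1; 1, 1, 3, 6].
Convergents (p_i = a_i*p_{i-1} + p_{i-2}, q_i = a_i*q_{i-1} + q_{i-2} with p_{-2}=0, p_{-1}=1, q_{-2}=1, q_{-1}=0), until the denominator exceeds 15:
  i=0: a_0=1, p_0 = 1*1 + 0 = 1, q_0 = 1*0 + 1 = 1.
  i=1: a_1=1, p_1 = 1*1 + 1 = 2, q_1 = 1*1 + 0 = 1.
  i=2: a_2=1, p_2 = 1*2 + 1 = 3, q_2 = 1*1 + 1 = 2.
  i=3: a_3=3, p_3 = 3*3 + 2 = 11, q_3 = 3*2 + 1 = 7.
  i=4: a_4=6, p_4 = 6*11 + 3 = 69, q_4 = 6*7 + 2 = 44.
q_4 = 44 > 15, so the last convergent with denominator <= 15 is p_3/q_3 = 11/7.
The closest fraction with denominator <= 15 is either p_3/q_3 or the intermediate fraction (k*p_3 + p_2)/(k*q_3 + q_2) with the largest k >= 1 whose denominator stays <= 15; these approach x as k grows, and every other convergent or intermediate fraction in range is farther away.
Largest k: floor((15 - q_2)/q_3) = floor((15 - 2)/7) = 1.
That gives (1*11 + 3)/(1*7 + 2) = 14/9.
Compare the errors: |x - 11/7| = |69*7 - 11*44|/(44*7) = 1/308, and |x - 14/9| = |69*9 - 14*44|/(44*9) = 5/396.
Cross-multiplying, 1*396 = 396 < 1540 = 5*308, so 1/308 is smaller: the convergent 11/7 is closer to x than 14/9.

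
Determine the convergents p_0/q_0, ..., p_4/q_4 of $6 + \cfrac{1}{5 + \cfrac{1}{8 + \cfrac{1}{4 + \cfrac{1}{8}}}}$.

Using the convergent recurrence p_i = a_i*p_{i-1} + p_{i-2}, q_i = a_i*q_{i-1} + q_{i-2} with p_{-2}=0, p_{-1}=1, q_{-2}=1, q_{-1}=0:
  i=0: a_0=6, p_0 = 6*1 + 0 = 6, q_0 = 6*0 + 1 = 1.
  i=1: a_1=5, p_1 = 5*6 + 1 = 31, q_1 = 5*1 + 0 = 5.
  i=2: a_2=8, p_2 = 8*31 + 6 = 254, q_2 = 8*5 + 1 = 41.
  i=3: a_3=4, p_3 = 4*254 + 31 = 1047, q_3 = 4*41 + 5 = 169.
  i=4: a_4=8, p_4 = 8*1047 + 254 = 8630, q_4 = 8*169 + 41 = 1393.

6/1, 31/5, 254/41, 1047/169, 8630/1393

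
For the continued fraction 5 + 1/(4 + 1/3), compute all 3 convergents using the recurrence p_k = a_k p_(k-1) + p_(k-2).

5/1, 21/4, 68/13

Using the convergent recurrence p_i = a_i*p_{i-1} + p_{i-2}, q_i = a_i*q_{i-1} + q_{i-2} with p_{-2}=0, p_{-1}=1, q_{-2}=1, q_{-1}=0:
  i=0: a_0=5, p_0 = 5*1 + 0 = 5, q_0 = 5*0 + 1 = 1.
  i=1: a_1=4, p_1 = 4*5 + 1 = 21, q_1 = 4*1 + 0 = 4.
  i=2: a_2=3, p_2 = 3*21 + 5 = 68, q_2 = 3*4 + 1 = 13.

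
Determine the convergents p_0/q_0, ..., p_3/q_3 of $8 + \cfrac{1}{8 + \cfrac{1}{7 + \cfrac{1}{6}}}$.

Using the convergent recurrence p_i = a_i*p_{i-1} + p_{i-2}, q_i = a_i*q_{i-1} + q_{i-2} with p_{-2}=0, p_{-1}=1, q_{-2}=1, q_{-1}=0:
  i=0: a_0=8, p_0 = 8*1 + 0 = 8, q_0 = 8*0 + 1 = 1.
  i=1: a_1=8, p_1 = 8*8 + 1 = 65, q_1 = 8*1 + 0 = 8.
  i=2: a_2=7, p_2 = 7*65 + 8 = 463, q_2 = 7*8 + 1 = 57.
  i=3: a_3=6, p_3 = 6*463 + 65 = 2843, q_3 = 6*57 + 8 = 350.

8/1, 65/8, 463/57, 2843/350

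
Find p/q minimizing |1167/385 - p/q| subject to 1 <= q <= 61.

97/32

Expand x = 1167/385 as a continued fraction with the Euclidean algorithm:
  1167 = 3*385 + 12, so a_0 = 3.
  385 = 32*12 + 1, so a_1 = 32.
  12 = 12*1 + 0, so a_2 = 12.
so x = [3; 32, 12].
Convergents (p_i = a_i*p_{i-1} + p_{i-2}, q_i = a_i*q_{i-1} + q_{i-2} with p_{-2}=0, p_{-1}=1, q_{-2}=1, q_{-1}=0), until the denominator exceeds 61:
  i=0: a_0=3, p_0 = 3*1 + 0 = 3, q_0 = 3*0 + 1 = 1.
  i=1: a_1=32, p_1 = 32*3 + 1 = 97, q_1 = 32*1 + 0 = 32.
  i=2: a_2=12, p_2 = 12*97 + 3 = 1167, q_2 = 12*32 + 1 = 385.
q_2 = 385 > 61, so the last convergent with denominator <= 61 is p_1/q_1 = 97/32.
The closest fraction with denominator <= 61 is either p_1/q_1 or the intermediate fraction (k*p_1 + p_0)/(k*q_1 + q_0) with the largest k >= 1 whose denominator stays <= 61; these approach x as k grows, and every other convergent or intermediate fraction in range is farther away.
Largest k: floor((61 - q_0)/q_1) = floor((61 - 1)/32) = 1.
That gives (1*97 + 3)/(1*32 + 1) = 100/33.
Compare the errors: |x - 97/32| = |1167*32 - 97*385|/(385*32) = 1/12320, and |x - 100/33| = |1167*33 - 100*385|/(385*33) = 11/12705.
Cross-multiplying, 1*12705 = 12705 < 135520 = 11*12320, so 1/12320 is smaller: the convergent 97/32 is closer to x than 100/33.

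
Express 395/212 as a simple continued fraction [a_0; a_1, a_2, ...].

[1; 1, 6, 3, 4, 2]

Run the Euclidean algorithm on 395 and 212; the successive quotients are the partial quotients a_0, a_1, ... (each step inverts the fractional part left over by the previous one):
  395 = 1*212 + 183, so a_0 = 1.
  212 = 1*183 + 29, so a_1 = 1.
  183 = 6*29 + 9, so a_2 = 6.
  29 = 3*9 + 2, so a_3 = 3.
  9 = 4*2 + 1, so a_4 = 4.
  2 = 2*1 + 0, so a_5 = 2.
The remainder reaches 0 after 6 divisions, so the expansion has 6 partial quotients, read off in order.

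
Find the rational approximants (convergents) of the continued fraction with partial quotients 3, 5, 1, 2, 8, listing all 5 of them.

Using the convergent recurrence p_i = a_i*p_{i-1} + p_{i-2}, q_i = a_i*q_{i-1} + q_{i-2} with p_{-2}=0, p_{-1}=1, q_{-2}=1, q_{-1}=0:
  i=0: a_0=3, p_0 = 3*1 + 0 = 3, q_0 = 3*0 + 1 = 1.
  i=1: a_1=5, p_1 = 5*3 + 1 = 16, q_1 = 5*1 + 0 = 5.
  i=2: a_2=1, p_2 = 1*16 + 3 = 19, q_2 = 1*5 + 1 = 6.
  i=3: a_3=2, p_3 = 2*19 + 16 = 54, q_3 = 2*6 + 5 = 17.
  i=4: a_4=8, p_4 = 8*54 + 19 = 451, q_4 = 8*17 + 6 = 142.

3/1, 16/5, 19/6, 54/17, 451/142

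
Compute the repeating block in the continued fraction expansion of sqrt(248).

Write x_i = (sqrt(248) + m_i)/d_i with (m_0, d_0) = (0, 1). a_0 = floor(sqrt(248)) = 15, since 15^2 = 225 <= 248 < 256 = 16^2.
Iterate m_{i+1} = d_i*a_i - m_i, d_{i+1} = (248 - m_{i+1}^2)/d_i, a_{i+1} = floor((a_0 + m_{i+1})/d_{i+1}):
  m_1 = 1*15 - 0 = 15, d_1 = (248 - 15^2)/1 = 23/1 = 23, a_1 = floor((15 + 15)/23) = 1.
  m_2 = 23*1 - 15 = 8, d_2 = (248 - 8^2)/23 = 184/23 = 8, a_2 = floor((15 + 8)/8) = 2.
  m_3 = 8*2 - 8 = 8, d_3 = (248 - 8^2)/8 = 184/8 = 23, a_3 = floor((15 + 8)/23) = 1.
  m_4 = 23*1 - 8 = 15, d_4 = (248 - 15^2)/23 = 23/23 = 1, a_4 = floor((15 + 15)/1) = 30.
  m_5 = 1*30 - 15 = 15, d_5 = (248 - 15^2)/1 = 23/1 = 23: (m_5, d_5) = (m_1, d_1) = (15, 23), so from here the quotients repeat a_1, ..., a_4; the period length is 4.
Hence the expansion of sqrt(248) is a_0 = 15 followed by the repeating block 1, 2, 1, 30 (period 4).

[15; (1, 2, 1, 30)]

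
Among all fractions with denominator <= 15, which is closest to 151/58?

13/5

Expand x = 151/58 as a continued fraction with the Euclidean algorithm:
  151 = 2*58 + 35, so a_0 = 2.
  58 = 1*35 + 23, so a_1 = 1.
  35 = 1*23 + 12, so a_2 = 1.
  23 = 1*12 + 11, so a_3 = 1.
  12 = 1*11 + 1, so a_4 = 1.
  11 = 11*1 + 0, so a_5 = 11.
so x = [2; 1, 1, 1, 1, 11].
Convergents (p_i = a_i*p_{i-1} + p_{i-2}, q_i = a_i*q_{i-1} + q_{i-2} with p_{-2}=0, p_{-1}=1, q_{-2}=1, q_{-1}=0), until the denominator exceeds 15:
  i=0: a_0=2, p_0 = 2*1 + 0 = 2, q_0 = 2*0 + 1 = 1.
  i=1: a_1=1, p_1 = 1*2 + 1 = 3, q_1 = 1*1 + 0 = 1.
  i=2: a_2=1, p_2 = 1*3 + 2 = 5, q_2 = 1*1 + 1 = 2.
  i=3: a_3=1, p_3 = 1*5 + 3 = 8, q_3 = 1*2 + 1 = 3.
  i=4: a_4=1, p_4 = 1*8 + 5 = 13, q_4 = 1*3 + 2 = 5.
  i=5: a_5=11, p_5 = 11*13 + 8 = 151, q_5 = 11*5 + 3 = 58.
q_5 = 58 > 15, so the last convergent with denominator <= 15 is p_4/q_4 = 13/5.
The closest fraction with denominator <= 15 is either p_4/q_4 or the intermediate fraction (k*p_4 + p_3)/(k*q_4 + q_3) with the largest k >= 1 whose denominator stays <= 15; these approach x as k grows, and every other convergent or intermediate fraction in range is farther away.
Largest k: floor((15 - q_3)/q_4) = floor((15 - 3)/5) = 2.
That gives (2*13 + 8)/(2*5 + 3) = 34/13.
Compare the errors: |x - 13/5| = |151*5 - 13*58|/(58*5) = 1/290, and |x - 34/13| = |151*13 - 34*58|/(58*13) = 9/754.
Cross-multiplying, 1*754 = 754 < 2610 = 9*290, so 1/290 is smaller: the convergent 13/5 is closer to x than 34/13.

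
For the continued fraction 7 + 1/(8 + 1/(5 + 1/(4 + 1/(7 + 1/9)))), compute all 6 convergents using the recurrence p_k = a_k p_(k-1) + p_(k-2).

Using the convergent recurrence p_i = a_i*p_{i-1} + p_{i-2}, q_i = a_i*q_{i-1} + q_{i-2} with p_{-2}=0, p_{-1}=1, q_{-2}=1, q_{-1}=0:
  i=0: a_0=7, p_0 = 7*1 + 0 = 7, q_0 = 7*0 + 1 = 1.
  i=1: a_1=8, p_1 = 8*7 + 1 = 57, q_1 = 8*1 + 0 = 8.
  i=2: a_2=5, p_2 = 5*57 + 7 = 292, q_2 = 5*8 + 1 = 41.
  i=3: a_3=4, p_3 = 4*292 + 57 = 1225, q_3 = 4*41 + 8 = 172.
  i=4: a_4=7, p_4 = 7*1225 + 292 = 8867, q_4 = 7*172 + 41 = 1245.
  i=5: a_5=9, p_5 = 9*8867 + 1225 = 81028, q_5 = 9*1245 + 172 = 11377.

7/1, 57/8, 292/41, 1225/172, 8867/1245, 81028/11377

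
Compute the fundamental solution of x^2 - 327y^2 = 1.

(x, y) = (217, 12)

First expand sqrt(327) as a continued fraction. With x_i = (sqrt(327) + m_i)/d_i and (m_0, d_0) = (0, 1): a_0 = floor(sqrt(327)) = 18, since 18^2 = 324 <= 327 < 361 = 19^2.
Iterate m_{i+1} = d_i*a_i - m_i, d_{i+1} = (327 - m_{i+1}^2)/d_i, a_{i+1} = floor((a_0 + m_{i+1})/d_{i+1}):
  m_1 = 1*18 - 0 = 18, d_1 = (327 - 18^2)/1 = 3/1 = 3, a_1 = floor((18 + 18)/3) = 12.
  m_2 = 3*12 - 18 = 18, d_2 = (327 - 18^2)/3 = 3/3 = 1, a_2 = floor((18 + 18)/1) = 36.
  m_3 = 1*36 - 18 = 18, d_3 = (327 - 18^2)/1 = 3/1 = 3: (m_3, d_3) = (m_1, d_1) = (18, 3), so from here the quotients repeat a_1, a_2; the period length is 2.
So sqrt(327) = [18; (12, 36)] with period length k = 2.
k is even, so the fundamental solution of x^2 - 327y^2 = 1 is (p_{k-1}, q_{k-1}) = (p_1, q_1); compute convergents through index 1.
Convergents (p_i = a_i*p_{i-1} + p_{i-2}, q_i = a_i*q_{i-1} + q_{i-2} with p_{-2}=0, p_{-1}=1, q_{-2}=1, q_{-1}=0):
  i=0: a_0=18, p_0 = 18*1 + 0 = 18, q_0 = 18*0 + 1 = 1.
  i=1: a_1=12, p_1 = 12*18 + 1 = 217, q_1 = 12*1 + 0 = 12.
Check: 217^2 - 327*12^2 = 47089 - 47088 = 1, so (x, y) = (217, 12) solves the equation, and by the theorem it is the least positive solution.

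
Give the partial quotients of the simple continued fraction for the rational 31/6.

Run the Euclidean algorithm on 31 and 6; the successive quotients are the partial quotients a_0, a_1, ... (each step inverts the fractional part left over by the previous one):
  31 = 5*6 + 1, so a_0 = 5.
  6 = 6*1 + 0, so a_1 = 6.
The remainder reaches 0 after 2 divisions, so the expansion has 2 partial quotients, read off in order.

[5; 6]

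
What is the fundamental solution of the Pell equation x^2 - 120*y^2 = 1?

First expand sqrt(120) as a continued fraction. With x_i = (sqrt(120) + m_i)/d_i and (m_0, d_0) = (0, 1): a_0 = floor(sqrt(120)) = 10, since 10^2 = 100 <= 120 < 121 = 11^2.
Iterate m_{i+1} = d_i*a_i - m_i, d_{i+1} = (120 - m_{i+1}^2)/d_i, a_{i+1} = floor((a_0 + m_{i+1})/d_{i+1}):
  m_1 = 1*10 - 0 = 10, d_1 = (120 - 10^2)/1 = 20/1 = 20, a_1 = floor((10 + 10)/20) = 1.
  m_2 = 20*1 - 10 = 10, d_2 = (120 - 10^2)/20 = 20/20 = 1, a_2 = floor((10 + 10)/1) = 20.
  m_3 = 1*20 - 10 = 10, d_3 = (120 - 10^2)/1 = 20/1 = 20: (m_3, d_3) = (m_1, d_1) = (10, 20), so from here the quotients repeat a_1, a_2; the period length is 2.
So sqrt(120) = [10; (1, 20)] with period length k = 2.
k is even, so the fundamental solution of x^2 - 120y^2 = 1 is (p_{k-1}, q_{k-1}) = (p_1, q_1); compute convergents through index 1.
Convergents (p_i = a_i*p_{i-1} + p_{i-2}, q_i = a_i*q_{i-1} + q_{i-2} with p_{-2}=0, p_{-1}=1, q_{-2}=1, q_{-1}=0):
  i=0: a_0=10, p_0 = 10*1 + 0 = 10, q_0 = 10*0 + 1 = 1.
  i=1: a_1=1, p_1 = 1*10 + 1 = 11, q_1 = 1*1 + 0 = 1.
Check: 11^2 - 120*1^2 = 121 - 120 = 1, so (x, y) = (11, 1) solves the equation, and by the theorem it is the least positive solution.

(x, y) = (11, 1)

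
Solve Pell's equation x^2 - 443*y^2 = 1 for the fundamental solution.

First expand sqrt(443) as a continued fraction. With x_i = (sqrt(443) + m_i)/d_i and (m_0, d_0) = (0, 1): a_0 = floor(sqrt(443)) = 21, since 21^2 = 441 <= 443 < 484 = 22^2.
Iterate m_{i+1} = d_i*a_i - m_i, d_{i+1} = (443 - m_{i+1}^2)/d_i, a_{i+1} = floor((a_0 + m_{i+1})/d_{i+1}):
  m_1 = 1*21 - 0 = 21, d_1 = (443 - 21^2)/1 = 2/1 = 2, a_1 = floor((21 + 21)/2) = 21.
  m_2 = 2*21 - 21 = 21, d_2 = (443 - 21^2)/2 = 2/2 = 1, a_2 = floor((21 + 21)/1) = 42.
  m_3 = 1*42 - 21 = 21, d_3 = (443 - 21^2)/1 = 2/1 = 2: (m_3, d_3) = (m_1, d_1) = (21, 2), so from here the quotients repeat a_1, a_2; the period length is 2.
So sqrt(443) = [21; (21, 42)] with period length k = 2.
k is even, so the fundamental solution of x^2 - 443y^2 = 1 is (p_{k-1}, q_{k-1}) = (p_1, q_1); compute convergents through index 1.
Convergents (p_i = a_i*p_{i-1} + p_{i-2}, q_i = a_i*q_{i-1} + q_{i-2} with p_{-2}=0, p_{-1}=1, q_{-2}=1, q_{-1}=0):
  i=0: a_0=21, p_0 = 21*1 + 0 = 21, q_0 = 21*0 + 1 = 1.
  i=1: a_1=21, p_1 = 21*21 + 1 = 442, q_1 = 21*1 + 0 = 21.
Check: 442^2 - 443*21^2 = 195364 - 195363 = 1, so (x, y) = (442, 21) solves the equation, and by the theorem it is the least positive solution.

(x, y) = (442, 21)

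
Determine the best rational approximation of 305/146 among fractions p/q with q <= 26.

Expand x = 305/146 as a continued fraction with the Euclidean algorithm:
  305 = 2*146 + 13, so a_0 = 2.
  146 = 11*13 + 3, so a_1 = 11.
  13 = 4*3 + 1, so a_2 = 4.
  3 = 3*1 + 0, so a_3 = 3.
so x = [2; 11, 4, 3].
Convergents (p_i = a_i*p_{i-1} + p_{i-2}, q_i = a_i*q_{i-1} + q_{i-2} with p_{-2}=0, p_{-1}=1, q_{-2}=1, q_{-1}=0), until the denominator exceeds 26:
  i=0: a_0=2, p_0 = 2*1 + 0 = 2, q_0 = 2*0 + 1 = 1.
  i=1: a_1=11, p_1 = 11*2 + 1 = 23, q_1 = 11*1 + 0 = 11.
  i=2: a_2=4, p_2 = 4*23 + 2 = 94, q_2 = 4*11 + 1 = 45.
q_2 = 45 > 26, so the last convergent with denominator <= 26 is p_1/q_1 = 23/11.
The closest fraction with denominator <= 26 is either p_1/q_1 or the intermediate fraction (k*p_1 + p_0)/(k*q_1 + q_0) with the largest k >= 1 whose denominator stays <= 26; these approach x as k grows, and every other convergent or intermediate fraction in range is farther away.
Largest k: floor((26 - q_0)/q_1) = floor((26 - 1)/11) = 2.
That gives (2*23 + 2)/(2*11 + 1) = 48/23.
Compare the errors: |x - 23/11| = |305*11 - 23*146|/(146*11) = 3/1606, and |x - 48/23| = |305*23 - 48*146|/(146*23) = 7/3358.
Cross-multiplying, 3*3358 = 10074 < 11242 = 7*1606, so 3/1606 is smaller: the convergent 23/11 is closer to x than 48/23.

23/11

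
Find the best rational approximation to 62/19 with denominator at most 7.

13/4

Expand x = 62/19 as a continued fraction with the Euclidean algorithm:
  62 = 3*19 + 5, so a_0 = 3.
  19 = 3*5 + 4, so a_1 = 3.
  5 = 1*4 + 1, so a_2 = 1.
  4 = 4*1 + 0, so a_3 = 4.
so x = [3; 3, 1, 4].
Convergents (p_i = a_i*p_{i-1} + p_{i-2}, q_i = a_i*q_{i-1} + q_{i-2} with p_{-2}=0, p_{-1}=1, q_{-2}=1, q_{-1}=0), until the denominator exceeds 7:
  i=0: a_0=3, p_0 = 3*1 + 0 = 3, q_0 = 3*0 + 1 = 1.
  i=1: a_1=3, p_1 = 3*3 + 1 = 10, q_1 = 3*1 + 0 = 3.
  i=2: a_2=1, p_2 = 1*10 + 3 = 13, q_2 = 1*3 + 1 = 4.
  i=3: a_3=4, p_3 = 4*13 + 10 = 62, q_3 = 4*4 + 3 = 19.
q_3 = 19 > 7, so the last convergent with denominator <= 7 is p_2/q_2 = 13/4.
The closest fraction with denominator <= 7 is either p_2/q_2 or the intermediate fraction (k*p_2 + p_1)/(k*q_2 + q_1) with the largest k >= 1 whose denominator stays <= 7; these approach x as k grows, and every other convergent or intermediate fraction in range is farther away.
Largest k: floor((7 - q_1)/q_2) = floor((7 - 3)/4) = 1.
That gives (1*13 + 10)/(1*4 + 3) = 23/7.
Compare the errors: |x - 13/4| = |62*4 - 13*19|/(19*4) = 1/76, and |x - 23/7| = |62*7 - 23*19|/(19*7) = 3/133.
Cross-multiplying, 1*133 = 133 < 228 = 3*76, so 1/76 is smaller: the convergent 13/4 is closer to x than 23/7.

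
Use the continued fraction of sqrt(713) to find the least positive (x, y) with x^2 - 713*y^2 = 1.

First expand sqrt(713) as a continued fraction. With x_i = (sqrt(713) + m_i)/d_i and (m_0, d_0) = (0, 1): a_0 = floor(sqrt(713)) = 26, since 26^2 = 676 <= 713 < 729 = 27^2.
Iterate m_{i+1} = d_i*a_i - m_i, d_{i+1} = (713 - m_{i+1}^2)/d_i, a_{i+1} = floor((a_0 + m_{i+1})/d_{i+1}):
  m_1 = 1*26 - 0 = 26, d_1 = (713 - 26^2)/1 = 37/1 = 37, a_1 = floor((26 + 26)/37) = 1.
  m_2 = 37*1 - 26 = 11, d_2 = (713 - 11^2)/37 = 592/37 = 16, a_2 = floor((26 + 11)/16) = 2.
  m_3 = 16*2 - 11 = 21, d_3 = (713 - 21^2)/16 = 272/16 = 17, a_3 = floor((26 + 21)/17) = 2.
  m_4 = 17*2 - 21 = 13, d_4 = (713 - 13^2)/17 = 544/17 = 32, a_4 = floor((26 + 13)/32) = 1.
  m_5 = 32*1 - 13 = 19, d_5 = (713 - 19^2)/32 = 352/32 = 11, a_5 = floor((26 + 19)/11) = 4.
  m_6 = 11*4 - 19 = 25, d_6 = (713 - 25^2)/11 = 88/11 = 8, a_6 = floor((26 + 25)/8) = 6.
  m_7 = 8*6 - 25 = 23, d_7 = (713 - 23^2)/8 = 184/8 = 23, a_7 = floor((26 + 23)/23) = 2.
  m_8 = 23*2 - 23 = 23, d_8 = (713 - 23^2)/23 = 184/23 = 8, a_8 = floor((26 + 23)/8) = 6.
  m_9 = 8*6 - 23 = 25, d_9 = (713 - 25^2)/8 = 88/8 = 11, a_9 = floor((26 + 25)/11) = 4.
  m_10 = 11*4 - 25 = 19, d_10 = (713 - 19^2)/11 = 352/11 = 32, a_10 = floor((26 + 19)/32) = 1.
  m_11 = 32*1 - 19 = 13, d_11 = (713 - 13^2)/32 = 544/32 = 17, a_11 = floor((26 + 13)/17) = 2.
  m_12 = 17*2 - 13 = 21, d_12 = (713 - 21^2)/17 = 272/17 = 16, a_12 = floor((26 + 21)/16) = 2.
  m_13 = 16*2 - 21 = 11, d_13 = (713 - 11^2)/16 = 592/16 = 37, a_13 = floor((26 + 11)/37) = 1.
  m_14 = 37*1 - 11 = 26, d_14 = (713 - 26^2)/37 = 37/37 = 1, a_14 = floor((26 + 26)/1) = 52.
  m_15 = 1*52 - 26 = 26, d_15 = (713 - 26^2)/1 = 37/1 = 37: (m_15, d_15) = (m_1, d_1) = (26, 37), so from here the quotients repeat a_1, ..., a_14; the period length is 14.
So sqrt(713) = [26; (1, 2, 2, 1, 4, 6, 2, 6, 4, 1, 2, 2, 1, 52)] with period length k = 14.
k is even, so the fundamental solution of x^2 - 713y^2 = 1 is (p_{k-1}, q_{k-1}) = (p_13, q_13); compute convergents through index 13.
Convergents (p_i = a_i*p_{i-1} + p_{i-2}, q_i = a_i*q_{i-1} + q_{i-2} with p_{-2}=0, p_{-1}=1, q_{-2}=1, q_{-1}=0):
  i=0: a_0=26, p_0 = 26*1 + 0 = 26, q_0 = 26*0 + 1 = 1.
  i=1: a_1=1, p_1 = 1*26 + 1 = 27, q_1 = 1*1 + 0 = 1.
  i=2: a_2=2, p_2 = 2*27 + 26 = 80, q_2 = 2*1 + 1 = 3.
  i=3: a_3=2, p_3 = 2*80 + 27 = 187, q_3 = 2*3 + 1 = 7.
  i=4: a_4=1, p_4 = 1*187 + 80 = 267, q_4 = 1*7 + 3 = 10.
  i=5: a_5=4, p_5 = 4*267 + 187 = 1255, q_5 = 4*10 + 7 = 47.
  i=6: a_6=6, p_6 = 6*1255 + 267 = 7797, q_6 = 6*47 + 10 = 292.
  i=7: a_7=2, p_7 = 2*7797 + 1255 = 16849, q_7 = 2*292 + 47 = 631.
  i=8: a_8=6, p_8 = 6*16849 + 7797 = 108891, q_8 = 6*631 + 292 = 4078.
  i=9: a_9=4, p_9 = 4*108891 + 16849 = 452413, q_9 = 4*4078 + 631 = 16943.
  i=10: a_10=1, p_10 = 1*452413 + 108891 = 561304, q_10 = 1*16943 + 4078 = 21021.
  i=11: a_11=2, p_11 = 2*561304 + 452413 = 1575021, q_11 = 2*21021 + 16943 = 58985.
  i=12: a_12=2, p_12 = 2*1575021 + 561304 = 3711346, q_12 = 2*58985 + 21021 = 138991.
  i=13: a_13=1, p_13 = 1*3711346 + 1575021 = 5286367, q_13 = 1*138991 + 58985 = 197976.
Check: 5286367^2 - 713*197976^2 = 27945676058689 - 27945676058688 = 1, so (x, y) = (5286367, 197976) solves the equation, and by the theorem it is the least positive solution.

(x, y) = (5286367, 197976)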